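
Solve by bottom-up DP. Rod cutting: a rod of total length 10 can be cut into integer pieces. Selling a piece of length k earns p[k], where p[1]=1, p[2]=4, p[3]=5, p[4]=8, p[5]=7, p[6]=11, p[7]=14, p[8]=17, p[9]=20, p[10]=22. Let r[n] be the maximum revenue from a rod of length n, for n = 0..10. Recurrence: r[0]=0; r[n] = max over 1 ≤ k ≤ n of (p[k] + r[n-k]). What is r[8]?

   n    0    1    2    3    4    5    6    7    8    9   10
r[n]    0    1    4    5    8    9   12   14   17   20   22

17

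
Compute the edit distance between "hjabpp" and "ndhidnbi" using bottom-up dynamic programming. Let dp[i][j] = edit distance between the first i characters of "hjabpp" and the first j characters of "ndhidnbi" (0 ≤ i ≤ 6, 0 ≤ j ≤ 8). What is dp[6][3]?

6

   ''  n  d  h  i  d  n  b  i
''  0  1  2  3  4  5  6  7  8
 h  1  1  2  2  3  4  5  6  7
 j  2  2  2  3  3  4  5  6  7
 a  3  3  3  3  4  4  5  6  7
 b  4  4  4  4  4  5  5  5  6
 p  5  5  5  5  5  5  6  6  6
 p  6  6  6  6  6  6  6  7  7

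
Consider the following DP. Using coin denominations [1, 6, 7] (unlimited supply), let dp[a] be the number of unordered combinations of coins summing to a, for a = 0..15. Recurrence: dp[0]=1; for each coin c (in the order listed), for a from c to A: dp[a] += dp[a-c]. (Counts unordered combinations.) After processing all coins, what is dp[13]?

5

after  coin     0     1     2     3     4     5     6     7     8     9    10    11    12    13    14    15
          1     1     1     1     1     1     1     1     1     1     1     1     1     1     1     1     1
          6     1     1     1     1     1     1     2     2     2     2     2     2     3     3     3     3
          7     1     1     1     1     1     1     2     3     3     3     3     3     4     5     6     6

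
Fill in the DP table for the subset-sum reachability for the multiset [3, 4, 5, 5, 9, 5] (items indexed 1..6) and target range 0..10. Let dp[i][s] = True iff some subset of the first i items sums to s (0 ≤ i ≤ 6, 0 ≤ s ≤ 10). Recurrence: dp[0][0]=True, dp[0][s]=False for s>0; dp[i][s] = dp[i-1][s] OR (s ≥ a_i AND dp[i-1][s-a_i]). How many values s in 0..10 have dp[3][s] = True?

7

i\s   0   1   2   3   4   5   6   7   8   9  10
  0   T   F   F   F   F   F   F   F   F   F   F
  1   T   F   F   T   F   F   F   F   F   F   F
  2   T   F   F   T   T   F   F   T   F   F   F
  3   T   F   F   T   T   T   F   T   T   T   F
  4   T   F   F   T   T   T   F   T   T   T   T
  5   T   F   F   T   T   T   F   T   T   T   T
  6   T   F   F   T   T   T   F   T   T   T   T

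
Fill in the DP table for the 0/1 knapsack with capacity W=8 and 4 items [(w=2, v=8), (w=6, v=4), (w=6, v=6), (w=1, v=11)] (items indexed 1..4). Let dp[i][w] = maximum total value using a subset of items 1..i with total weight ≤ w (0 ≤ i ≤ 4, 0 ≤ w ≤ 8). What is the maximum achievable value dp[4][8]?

i\w   0   1   2   3   4   5   6   7   8
  0   0   0   0   0   0   0   0   0   0
  1   0   0   8   8   8   8   8   8   8
  2   0   0   8   8   8   8   8   8  12
  3   0   0   8   8   8   8   8   8  14
  4   0  11  11  19  19  19  19  19  19

19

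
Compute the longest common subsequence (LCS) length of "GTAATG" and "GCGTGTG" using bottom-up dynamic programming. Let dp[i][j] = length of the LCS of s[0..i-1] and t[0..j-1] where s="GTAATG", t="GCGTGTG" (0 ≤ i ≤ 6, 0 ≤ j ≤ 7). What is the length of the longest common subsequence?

   ''  G  C  G  T  G  T  G
''  0  0  0  0  0  0  0  0
 G  0  1  1  1  1  1  1  1
 T  0  1  1  1  2  2  2  2
 A  0  1  1  1  2  2  2  2
 A  0  1  1  1  2  2  2  2
 T  0  1  1  1  2  2  3  3
 G  0  1  1  2  2  3  3  4

4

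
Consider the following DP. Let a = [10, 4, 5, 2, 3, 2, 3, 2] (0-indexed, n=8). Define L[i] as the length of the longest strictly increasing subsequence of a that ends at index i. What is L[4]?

   i    0    1    2    3    4    5    6    7
a[i]   10    4    5    2    3    2    3    2
L[i]    1    1    2    1    2    1    2    1

2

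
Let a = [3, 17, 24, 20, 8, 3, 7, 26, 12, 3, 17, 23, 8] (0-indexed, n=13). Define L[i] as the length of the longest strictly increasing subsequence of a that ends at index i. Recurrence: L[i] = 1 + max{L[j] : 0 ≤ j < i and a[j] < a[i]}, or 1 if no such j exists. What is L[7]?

   i    0    1    2    3    4    5    6    7    8    9   10   11   12
a[i]    3   17   24   20    8    3    7   26   12    3   17   23    8
L[i]    1    2    3    3    2    1    2    4    3    1    4    5    3

4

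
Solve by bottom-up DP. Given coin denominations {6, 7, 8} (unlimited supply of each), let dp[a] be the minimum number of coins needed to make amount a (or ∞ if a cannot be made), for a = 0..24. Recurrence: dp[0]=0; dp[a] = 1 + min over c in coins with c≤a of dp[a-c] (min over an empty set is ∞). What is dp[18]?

3

 a  0  1  2  3  4  5  6  7  8  9 10 11 12 13 14 15 16 17 18 19 20 21 22 23 24
dp  0  -  -  -  -  -  1  1  1  -  -  -  2  2  2  2  2  -  3  3  3  3  3  3  3
(- denotes ∞ / unreachable)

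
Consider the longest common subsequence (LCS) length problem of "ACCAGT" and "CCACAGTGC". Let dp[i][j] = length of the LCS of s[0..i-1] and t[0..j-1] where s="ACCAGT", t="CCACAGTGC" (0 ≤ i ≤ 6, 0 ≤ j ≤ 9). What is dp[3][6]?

   ''  C  C  A  C  A  G  T  G  C
''  0  0  0  0  0  0  0  0  0  0
 A  0  0  0  1  1  1  1  1  1  1
 C  0  1  1  1  2  2  2  2  2  2
 C  0  1  2  2  2  2  2  2  2  3
 A  0  1  2  3  3  3  3  3  3  3
 G  0  1  2  3  3  3  4  4  4  4
 T  0  1  2  3  3  3  4  5  5  5

2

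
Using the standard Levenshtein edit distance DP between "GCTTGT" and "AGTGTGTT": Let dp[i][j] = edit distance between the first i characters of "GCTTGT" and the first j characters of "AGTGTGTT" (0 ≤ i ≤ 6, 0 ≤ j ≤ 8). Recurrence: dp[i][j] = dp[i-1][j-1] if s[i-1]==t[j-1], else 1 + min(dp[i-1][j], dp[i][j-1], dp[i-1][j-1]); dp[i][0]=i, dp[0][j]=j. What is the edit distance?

4

   ''  A  G  T  G  T  G  T  T
''  0  1  2  3  4  5  6  7  8
 G  1  1  1  2  3  4  5  6  7
 C  2  2  2  2  3  4  5  6  7
 T  3  3  3  2  3  3  4  5  6
 T  4  4  4  3  3  3  4  4  5
 G  5  5  4  4  3  4  3  4  5
 T  6  6  5  4  4  3  4  3  4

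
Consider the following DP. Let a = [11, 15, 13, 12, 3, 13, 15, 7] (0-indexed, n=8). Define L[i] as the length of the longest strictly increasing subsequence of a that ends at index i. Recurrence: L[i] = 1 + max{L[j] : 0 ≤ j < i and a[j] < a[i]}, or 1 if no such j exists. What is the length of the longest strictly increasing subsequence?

   i    0    1    2    3    4    5    6    7
a[i]   11   15   13   12    3   13   15    7
L[i]    1    2    2    2    1    3    4    2

4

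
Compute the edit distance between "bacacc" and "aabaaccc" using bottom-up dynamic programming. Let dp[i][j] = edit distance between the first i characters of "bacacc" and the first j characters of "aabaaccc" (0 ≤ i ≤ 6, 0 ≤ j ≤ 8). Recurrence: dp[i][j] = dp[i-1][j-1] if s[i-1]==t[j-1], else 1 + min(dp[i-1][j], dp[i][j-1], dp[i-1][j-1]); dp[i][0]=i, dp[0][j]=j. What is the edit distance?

   ''  a  a  b  a  a  c  c  c
''  0  1  2  3  4  5  6  7  8
 b  1  1  2  2  3  4  5  6  7
 a  2  1  1  2  2  3  4  5  6
 c  3  2  2  2  3  3  3  4  5
 a  4  3  2  3  2  3  4  4  5
 c  5  4  3  3  3  3  3  4  4
 c  6  5  4  4  4  4  3  3  4

4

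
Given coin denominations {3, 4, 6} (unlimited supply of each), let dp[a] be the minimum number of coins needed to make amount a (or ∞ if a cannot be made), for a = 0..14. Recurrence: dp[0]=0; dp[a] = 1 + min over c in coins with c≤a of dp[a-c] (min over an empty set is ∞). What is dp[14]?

 a  0  1  2  3  4  5  6  7  8  9 10 11 12 13 14
dp  0  -  -  1  1  -  1  2  2  2  2  3  2  3  3
(- denotes ∞ / unreachable)

3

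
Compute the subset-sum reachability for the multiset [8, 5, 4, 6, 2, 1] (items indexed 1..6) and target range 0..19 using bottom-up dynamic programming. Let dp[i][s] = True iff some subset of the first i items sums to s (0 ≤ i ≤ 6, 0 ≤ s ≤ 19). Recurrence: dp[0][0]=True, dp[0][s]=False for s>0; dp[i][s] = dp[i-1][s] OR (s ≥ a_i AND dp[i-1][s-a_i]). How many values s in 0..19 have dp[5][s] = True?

18

i\s   0   1   2   3   4   5   6   7   8   9  10  11  12  13  14  15  16  17  18  19
  0   T   F   F   F   F   F   F   F   F   F   F   F   F   F   F   F   F   F   F   F
  1   T   F   F   F   F   F   F   F   T   F   F   F   F   F   F   F   F   F   F   F
  2   T   F   F   F   F   T   F   F   T   F   F   F   F   T   F   F   F   F   F   F
  3   T   F   F   F   T   T   F   F   T   T   F   F   T   T   F   F   F   T   F   F
  4   T   F   F   F   T   T   T   F   T   T   T   T   T   T   T   T   F   T   T   T
  5   T   F   T   F   T   T   T   T   T   T   T   T   T   T   T   T   T   T   T   T
  6   T   T   T   T   T   T   T   T   T   T   T   T   T   T   T   T   T   T   T   T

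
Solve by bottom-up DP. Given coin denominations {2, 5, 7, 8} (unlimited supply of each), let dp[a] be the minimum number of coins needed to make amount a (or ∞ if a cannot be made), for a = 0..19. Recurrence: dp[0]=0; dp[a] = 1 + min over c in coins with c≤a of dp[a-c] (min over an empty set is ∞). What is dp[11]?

 a  0  1  2  3  4  5  6  7  8  9 10 11 12 13 14 15 16 17 18 19
dp  0  -  1  -  2  1  3  1  1  2  2  3  2  2  2  2  2  3  3  3
(- denotes ∞ / unreachable)

3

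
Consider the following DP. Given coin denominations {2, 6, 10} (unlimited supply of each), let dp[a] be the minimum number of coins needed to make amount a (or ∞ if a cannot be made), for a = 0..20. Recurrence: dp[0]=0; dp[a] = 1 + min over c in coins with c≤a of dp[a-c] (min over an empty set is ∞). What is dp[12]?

 a  0  1  2  3  4  5  6  7  8  9 10 11 12 13 14 15 16 17 18 19 20
dp  0  -  1  -  2  -  1  -  2  -  1  -  2  -  3  -  2  -  3  -  2
(- denotes ∞ / unreachable)

2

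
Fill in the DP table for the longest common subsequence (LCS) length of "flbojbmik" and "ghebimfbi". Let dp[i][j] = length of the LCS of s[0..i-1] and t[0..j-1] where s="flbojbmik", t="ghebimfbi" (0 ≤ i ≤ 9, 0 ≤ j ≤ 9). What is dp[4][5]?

   ''  g  h  e  b  i  m  f  b  i
''  0  0  0  0  0  0  0  0  0  0
 f  0  0  0  0  0  0  0  1  1  1
 l  0  0  0  0  0  0  0  1  1  1
 b  0  0  0  0  1  1  1  1  2  2
 o  0  0  0  0  1  1  1  1  2  2
 j  0  0  0  0  1  1  1  1  2  2
 b  0  0  0  0  1  1  1  1  2  2
 m  0  0  0  0  1  1  2  2  2  2
 i  0  0  0  0  1  2  2  2  2  3
 k  0  0  0  0  1  2  2  2  2  3

1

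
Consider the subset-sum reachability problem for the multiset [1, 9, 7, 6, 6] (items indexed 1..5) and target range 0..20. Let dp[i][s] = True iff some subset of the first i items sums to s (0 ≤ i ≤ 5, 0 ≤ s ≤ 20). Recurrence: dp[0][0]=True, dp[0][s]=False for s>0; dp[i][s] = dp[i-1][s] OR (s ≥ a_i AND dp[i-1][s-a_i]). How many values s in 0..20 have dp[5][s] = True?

i\s   0   1   2   3   4   5   6   7   8   9  10  11  12  13  14  15  16  17  18  19  20
  0   T   F   F   F   F   F   F   F   F   F   F   F   F   F   F   F   F   F   F   F   F
  1   T   T   F   F   F   F   F   F   F   F   F   F   F   F   F   F   F   F   F   F   F
  2   T   T   F   F   F   F   F   F   F   T   T   F   F   F   F   F   F   F   F   F   F
  3   T   T   F   F   F   F   F   T   T   T   T   F   F   F   F   F   T   T   F   F   F
  4   T   T   F   F   F   F   T   T   T   T   T   F   F   T   T   T   T   T   F   F   F
  5   T   T   F   F   F   F   T   T   T   T   T   F   T   T   T   T   T   T   F   T   T

15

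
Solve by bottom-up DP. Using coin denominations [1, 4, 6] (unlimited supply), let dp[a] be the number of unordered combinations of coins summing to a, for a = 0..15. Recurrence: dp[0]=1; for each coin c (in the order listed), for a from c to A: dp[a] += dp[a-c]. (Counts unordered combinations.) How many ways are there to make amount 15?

8

after  coin     0     1     2     3     4     5     6     7     8     9    10    11    12    13    14    15
          1     1     1     1     1     1     1     1     1     1     1     1     1     1     1     1     1
          4     1     1     1     1     2     2     2     2     3     3     3     3     4     4     4     4
          6     1     1     1     1     2     2     3     3     4     4     5     5     7     7     8     8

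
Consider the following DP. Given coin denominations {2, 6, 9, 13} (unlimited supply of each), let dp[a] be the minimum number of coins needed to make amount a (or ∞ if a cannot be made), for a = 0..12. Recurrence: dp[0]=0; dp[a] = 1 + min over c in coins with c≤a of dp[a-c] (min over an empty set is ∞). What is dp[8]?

 a  0  1  2  3  4  5  6  7  8  9 10 11 12
dp  0  -  1  -  2  -  1  -  2  1  3  2  2
(- denotes ∞ / unreachable)

2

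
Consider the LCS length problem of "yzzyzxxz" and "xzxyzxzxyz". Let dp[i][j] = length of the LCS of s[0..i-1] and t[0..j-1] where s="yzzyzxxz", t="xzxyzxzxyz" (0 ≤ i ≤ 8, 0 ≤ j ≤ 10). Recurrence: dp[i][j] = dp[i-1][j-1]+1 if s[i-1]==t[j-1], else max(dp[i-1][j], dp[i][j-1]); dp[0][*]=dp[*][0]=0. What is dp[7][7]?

   ''  x  z  x  y  z  x  z  x  y  z
''  0  0  0  0  0  0  0  0  0  0  0
 y  0  0  0  0  1  1  1  1  1  1  1
 z  0  0  1  1  1  2  2  2  2  2  2
 z  0  0  1  1  1  2  2  3  3  3  3
 y  0  0  1  1  2  2  2  3  3  4  4
 z  0  0  1  1  2  3  3  3  3  4  5
 x  0  1  1  2  2  3  4  4  4  4  5
 x  0  1  1  2  2  3  4  4  5  5  5
 z  0  1  2  2  2  3  4  5  5  5  6

4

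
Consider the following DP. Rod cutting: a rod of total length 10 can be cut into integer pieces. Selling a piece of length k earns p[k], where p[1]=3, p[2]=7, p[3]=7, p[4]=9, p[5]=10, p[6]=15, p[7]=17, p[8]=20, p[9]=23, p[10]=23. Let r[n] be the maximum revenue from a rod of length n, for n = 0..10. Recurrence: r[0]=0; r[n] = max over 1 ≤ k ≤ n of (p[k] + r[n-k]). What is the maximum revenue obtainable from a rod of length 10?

   n    0    1    2    3    4    5    6    7    8    9   10
r[n]    0    3    7   10   14   17   21   24   28   31   35

35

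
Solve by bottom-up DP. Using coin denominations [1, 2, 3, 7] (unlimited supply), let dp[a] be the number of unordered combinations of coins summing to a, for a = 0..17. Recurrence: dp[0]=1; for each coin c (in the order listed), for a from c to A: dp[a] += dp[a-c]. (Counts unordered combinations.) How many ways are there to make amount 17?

50

after  coin     0     1     2     3     4     5     6     7     8     9    10    11    12    13    14    15    16    17
          1     1     1     1     1     1     1     1     1     1     1     1     1     1     1     1     1     1     1
          2     1     1     2     2     3     3     4     4     5     5     6     6     7     7     8     8     9     9
          3     1     1     2     3     4     5     7     8    10    12    14    16    19    21    24    27    30    33
          7     1     1     2     3     4     5     7     9    11    14    17    20    24    28    33    38    44    50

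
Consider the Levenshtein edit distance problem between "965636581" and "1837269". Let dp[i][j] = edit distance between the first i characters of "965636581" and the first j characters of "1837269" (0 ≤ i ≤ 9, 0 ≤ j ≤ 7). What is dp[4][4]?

   ''  1  8  3  7  2  6  9
''  0  1  2  3  4  5  6  7
 9  1  1  2  3  4  5  6  6
 6  2  2  2  3  4  5  5  6
 5  3  3  3  3  4  5  6  6
 6  4  4  4  4  4  5  5  6
 3  5  5  5  4  5  5  6  6
 6  6  6  6  5  5  6  5  6
 5  7  7  7  6  6  6  6  6
 8  8  8  7  7  7  7  7  7
 1  9  8  8  8  8  8  8  8

4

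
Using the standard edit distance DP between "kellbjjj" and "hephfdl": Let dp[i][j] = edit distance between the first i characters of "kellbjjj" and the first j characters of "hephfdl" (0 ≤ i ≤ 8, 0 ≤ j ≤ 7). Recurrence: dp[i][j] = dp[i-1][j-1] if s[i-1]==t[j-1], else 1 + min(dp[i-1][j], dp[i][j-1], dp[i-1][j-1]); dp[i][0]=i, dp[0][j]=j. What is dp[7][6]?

6

   ''  h  e  p  h  f  d  l
''  0  1  2  3  4  5  6  7
 k  1  1  2  3  4  5  6  7
 e  2  2  1  2  3  4  5  6
 l  3  3  2  2  3  4  5  5
 l  4  4  3  3  3  4  5  5
 b  5  5  4  4  4  4  5  6
 j  6  6  5  5  5  5  5  6
 j  7  7  6  6  6  6  6  6
 j  8  8  7  7  7  7  7  7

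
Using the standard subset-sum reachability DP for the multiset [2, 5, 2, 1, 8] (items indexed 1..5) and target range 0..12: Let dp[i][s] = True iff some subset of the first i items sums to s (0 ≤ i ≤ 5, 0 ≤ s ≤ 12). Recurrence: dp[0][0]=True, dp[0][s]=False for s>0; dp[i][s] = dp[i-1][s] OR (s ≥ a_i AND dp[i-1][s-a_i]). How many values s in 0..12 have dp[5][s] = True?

i\s   0   1   2   3   4   5   6   7   8   9  10  11  12
  0   T   F   F   F   F   F   F   F   F   F   F   F   F
  1   T   F   T   F   F   F   F   F   F   F   F   F   F
  2   T   F   T   F   F   T   F   T   F   F   F   F   F
  3   T   F   T   F   T   T   F   T   F   T   F   F   F
  4   T   T   T   T   T   T   T   T   T   T   T   F   F
  5   T   T   T   T   T   T   T   T   T   T   T   T   T

13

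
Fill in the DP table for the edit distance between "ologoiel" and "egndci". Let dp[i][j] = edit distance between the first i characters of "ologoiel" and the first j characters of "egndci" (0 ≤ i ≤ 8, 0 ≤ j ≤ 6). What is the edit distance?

7

   ''  e  g  n  d  c  i
''  0  1  2  3  4  5  6
 o  1  1  2  3  4  5  6
 l  2  2  2  3  4  5  6
 o  3  3  3  3  4  5  6
 g  4  4  3  4  4  5  6
 o  5  5  4  4  5  5  6
 i  6  6  5  5  5  6  5
 e  7  6  6  6  6  6  6
 l  8  7  7  7  7  7  7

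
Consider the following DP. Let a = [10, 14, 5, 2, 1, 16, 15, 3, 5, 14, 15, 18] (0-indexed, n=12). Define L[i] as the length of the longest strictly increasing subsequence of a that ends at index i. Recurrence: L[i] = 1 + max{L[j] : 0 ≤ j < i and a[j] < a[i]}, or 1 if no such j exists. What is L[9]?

   i    0    1    2    3    4    5    6    7    8    9   10   11
a[i]   10   14    5    2    1   16   15    3    5   14   15   18
L[i]    1    2    1    1    1    3    3    2    3    4    5    6

4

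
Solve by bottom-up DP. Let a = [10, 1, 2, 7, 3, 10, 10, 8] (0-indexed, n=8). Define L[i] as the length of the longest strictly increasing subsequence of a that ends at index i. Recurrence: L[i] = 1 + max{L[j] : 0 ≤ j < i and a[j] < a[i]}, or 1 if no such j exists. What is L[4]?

   i    0    1    2    3    4    5    6    7
a[i]   10    1    2    7    3   10   10    8
L[i]    1    1    2    3    3    4    4    4

3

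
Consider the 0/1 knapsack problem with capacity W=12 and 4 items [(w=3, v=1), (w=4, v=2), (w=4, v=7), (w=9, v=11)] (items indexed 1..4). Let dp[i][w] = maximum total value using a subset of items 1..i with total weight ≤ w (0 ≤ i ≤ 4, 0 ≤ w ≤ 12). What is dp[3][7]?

i\w   0   1   2   3   4   5   6   7   8   9  10  11  12
  0   0   0   0   0   0   0   0   0   0   0   0   0   0
  1   0   0   0   1   1   1   1   1   1   1   1   1   1
  2   0   0   0   1   2   2   2   3   3   3   3   3   3
  3   0   0   0   1   7   7   7   8   9   9   9  10  10
  4   0   0   0   1   7   7   7   8   9  11  11  11  12

8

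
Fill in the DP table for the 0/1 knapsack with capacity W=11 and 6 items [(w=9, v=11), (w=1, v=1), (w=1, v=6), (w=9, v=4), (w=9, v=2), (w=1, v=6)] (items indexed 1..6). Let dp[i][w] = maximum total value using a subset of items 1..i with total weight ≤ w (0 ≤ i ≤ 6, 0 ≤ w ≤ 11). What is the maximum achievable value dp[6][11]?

23

i\w   0   1   2   3   4   5   6   7   8   9  10  11
  0   0   0   0   0   0   0   0   0   0   0   0   0
  1   0   0   0   0   0   0   0   0   0  11  11  11
  2   0   1   1   1   1   1   1   1   1  11  12  12
  3   0   6   7   7   7   7   7   7   7  11  17  18
  4   0   6   7   7   7   7   7   7   7  11  17  18
  5   0   6   7   7   7   7   7   7   7  11  17  18
  6   0   6  12  13  13  13  13  13  13  13  17  23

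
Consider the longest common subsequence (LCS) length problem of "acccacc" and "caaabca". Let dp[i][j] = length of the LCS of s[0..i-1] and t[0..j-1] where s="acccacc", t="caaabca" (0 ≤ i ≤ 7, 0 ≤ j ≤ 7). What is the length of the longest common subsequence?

3

   ''  c  a  a  a  b  c  a
''  0  0  0  0  0  0  0  0
 a  0  0  1  1  1  1  1  1
 c  0  1  1  1  1  1  2  2
 c  0  1  1  1  1  1  2  2
 c  0  1  1  1  1  1  2  2
 a  0  1  2  2  2  2  2  3
 c  0  1  2  2  2  2  3  3
 c  0  1  2  2  2  2  3  3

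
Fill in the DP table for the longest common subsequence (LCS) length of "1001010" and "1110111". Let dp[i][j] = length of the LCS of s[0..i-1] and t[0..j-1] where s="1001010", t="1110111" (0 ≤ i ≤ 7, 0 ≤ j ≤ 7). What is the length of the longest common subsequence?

   ''  1  1  1  0  1  1  1
''  0  0  0  0  0  0  0  0
 1  0  1  1  1  1  1  1  1
 0  0  1  1  1  2  2  2  2
 0  0  1  1  1  2  2  2  2
 1  0  1  2  2  2  3  3  3
 0  0  1  2  2  3  3  3  3
 1  0  1  2  3  3  4  4  4
 0  0  1  2  3  4  4  4  4

4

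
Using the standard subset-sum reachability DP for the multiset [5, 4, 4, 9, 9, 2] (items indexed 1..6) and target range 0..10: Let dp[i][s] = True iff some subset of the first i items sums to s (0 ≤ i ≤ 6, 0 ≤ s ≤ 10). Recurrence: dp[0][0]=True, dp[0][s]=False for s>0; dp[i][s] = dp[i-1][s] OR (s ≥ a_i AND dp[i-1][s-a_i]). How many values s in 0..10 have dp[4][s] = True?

i\s   0   1   2   3   4   5   6   7   8   9  10
  0   T   F   F   F   F   F   F   F   F   F   F
  1   T   F   F   F   F   T   F   F   F   F   F
  2   T   F   F   F   T   T   F   F   F   T   F
  3   T   F   F   F   T   T   F   F   T   T   F
  4   T   F   F   F   T   T   F   F   T   T   F
  5   T   F   F   F   T   T   F   F   T   T   F
  6   T   F   T   F   T   T   T   T   T   T   T

5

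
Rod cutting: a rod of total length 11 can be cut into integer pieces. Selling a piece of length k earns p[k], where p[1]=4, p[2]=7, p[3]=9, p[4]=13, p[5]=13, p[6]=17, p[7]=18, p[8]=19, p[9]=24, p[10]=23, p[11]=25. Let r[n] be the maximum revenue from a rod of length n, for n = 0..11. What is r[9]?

   n    0    1    2    3    4    5    6    7    8    9   10   11
r[n]    0    4    8   12   16   20   24   28   32   36   40   44

36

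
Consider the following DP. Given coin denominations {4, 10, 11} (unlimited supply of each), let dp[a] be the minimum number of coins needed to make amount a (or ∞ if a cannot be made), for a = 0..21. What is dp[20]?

2

 a  0  1  2  3  4  5  6  7  8  9 10 11 12 13 14 15 16 17 18 19 20 21
dp  0  -  -  -  1  -  -  -  2  -  1  1  3  -  2  2  4  -  3  3  2  2
(- denotes ∞ / unreachable)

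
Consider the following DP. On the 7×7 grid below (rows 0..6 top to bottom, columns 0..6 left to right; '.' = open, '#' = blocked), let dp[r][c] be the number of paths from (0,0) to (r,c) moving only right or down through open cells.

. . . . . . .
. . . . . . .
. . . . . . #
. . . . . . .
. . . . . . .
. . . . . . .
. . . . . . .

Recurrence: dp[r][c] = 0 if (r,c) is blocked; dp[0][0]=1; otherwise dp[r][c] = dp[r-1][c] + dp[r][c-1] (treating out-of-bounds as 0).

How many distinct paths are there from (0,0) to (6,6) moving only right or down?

r\c   0   1   2   3   4   5   6
  0   1   1   1   1   1   1   1
  1   1   2   3   4   5   6   7
  2   1   3   6  10  15  21   0
  3   1   4  10  20  35  56  56
  4   1   5  15  35  70 126 182
  5   1   6  21  56 126 252 434
  6   1   7  28  84 210 462 896

896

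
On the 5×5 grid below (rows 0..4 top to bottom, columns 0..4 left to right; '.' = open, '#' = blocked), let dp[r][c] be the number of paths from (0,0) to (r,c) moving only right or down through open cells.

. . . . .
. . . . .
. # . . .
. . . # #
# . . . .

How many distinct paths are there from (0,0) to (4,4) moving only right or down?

5

r\c   0   1   2   3   4
  0   1   1   1   1   1
  1   1   2   3   4   5
  2   1   0   3   7  12
  3   1   1   4   0   0
  4   0   1   5   5   5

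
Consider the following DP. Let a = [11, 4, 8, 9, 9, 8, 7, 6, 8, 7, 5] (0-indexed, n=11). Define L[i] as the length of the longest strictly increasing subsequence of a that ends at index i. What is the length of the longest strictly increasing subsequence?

3

   i    0    1    2    3    4    5    6    7    8    9   10
a[i]   11    4    8    9    9    8    7    6    8    7    5
L[i]    1    1    2    3    3    2    2    2    3    3    2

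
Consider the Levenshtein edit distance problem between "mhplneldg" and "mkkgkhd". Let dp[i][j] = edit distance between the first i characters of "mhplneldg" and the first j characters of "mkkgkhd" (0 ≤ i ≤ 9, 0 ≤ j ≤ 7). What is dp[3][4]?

   ''  m  k  k  g  k  h  d
''  0  1  2  3  4  5  6  7
 m  1  0  1  2  3  4  5  6
 h  2  1  1  2  3  4  4  5
 p  3  2  2  2  3  4  5  5
 l  4  3  3  3  3  4  5  6
 n  5  4  4  4  4  4  5  6
 e  6  5  5  5  5  5  5  6
 l  7  6  6  6  6  6  6  6
 d  8  7  7  7  7  7  7  6
 g  9  8  8  8  7  8  8  7

3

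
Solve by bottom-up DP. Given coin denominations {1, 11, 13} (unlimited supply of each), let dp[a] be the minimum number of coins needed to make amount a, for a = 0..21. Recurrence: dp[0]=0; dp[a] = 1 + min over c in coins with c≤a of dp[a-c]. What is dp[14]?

 a  0  1  2  3  4  5  6  7  8  9 10 11 12 13 14 15 16 17 18 19 20 21
dp  0  1  2  3  4  5  6  7  8  9 10  1  2  1  2  3  4  5  6  7  8  9

2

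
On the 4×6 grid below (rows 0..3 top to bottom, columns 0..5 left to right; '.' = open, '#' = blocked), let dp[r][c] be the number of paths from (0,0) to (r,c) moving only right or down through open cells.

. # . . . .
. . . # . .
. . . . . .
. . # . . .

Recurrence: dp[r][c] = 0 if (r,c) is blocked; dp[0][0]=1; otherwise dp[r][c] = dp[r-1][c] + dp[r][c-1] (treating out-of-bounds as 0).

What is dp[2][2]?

r\c   0   1   2   3   4   5
  0   1   0   0   0   0   0
  1   1   1   1   0   0   0
  2   1   2   3   3   3   3
  3   1   3   0   3   6   9

3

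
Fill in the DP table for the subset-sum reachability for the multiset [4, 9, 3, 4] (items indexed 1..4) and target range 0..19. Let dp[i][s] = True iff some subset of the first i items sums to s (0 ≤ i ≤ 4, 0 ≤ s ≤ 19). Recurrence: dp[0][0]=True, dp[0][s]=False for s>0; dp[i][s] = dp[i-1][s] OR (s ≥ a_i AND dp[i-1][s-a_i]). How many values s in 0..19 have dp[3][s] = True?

i\s   0   1   2   3   4   5   6   7   8   9  10  11  12  13  14  15  16  17  18  19
  0   T   F   F   F   F   F   F   F   F   F   F   F   F   F   F   F   F   F   F   F
  1   T   F   F   F   T   F   F   F   F   F   F   F   F   F   F   F   F   F   F   F
  2   T   F   F   F   T   F   F   F   F   T   F   F   F   T   F   F   F   F   F   F
  3   T   F   F   T   T   F   F   T   F   T   F   F   T   T   F   F   T   F   F   F
  4   T   F   F   T   T   F   F   T   T   T   F   T   T   T   F   F   T   T   F   F

8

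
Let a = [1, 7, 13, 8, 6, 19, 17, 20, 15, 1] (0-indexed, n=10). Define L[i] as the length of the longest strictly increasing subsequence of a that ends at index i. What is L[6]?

4

   i    0    1    2    3    4    5    6    7    8    9
a[i]    1    7   13    8    6   19   17   20   15    1
L[i]    1    2    3    3    2    4    4    5    4    1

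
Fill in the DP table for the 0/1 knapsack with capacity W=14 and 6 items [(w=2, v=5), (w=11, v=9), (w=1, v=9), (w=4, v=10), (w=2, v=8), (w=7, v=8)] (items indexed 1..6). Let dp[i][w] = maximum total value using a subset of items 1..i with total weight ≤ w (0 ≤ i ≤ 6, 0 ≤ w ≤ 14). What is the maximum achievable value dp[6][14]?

35

i\w   0   1   2   3   4   5   6   7   8   9  10  11  12  13  14
  0   0   0   0   0   0   0   0   0   0   0   0   0   0   0   0
  1   0   0   5   5   5   5   5   5   5   5   5   5   5   5   5
  2   0   0   5   5   5   5   5   5   5   5   5   9   9  14  14
  3   0   9   9  14  14  14  14  14  14  14  14  14  18  18  23
  4   0   9   9  14  14  19  19  24  24  24  24  24  24  24  24
  5   0   9   9  17  17  22  22  27  27  32  32  32  32  32  32
  6   0   9   9  17  17  22  22  27  27  32  32  32  32  32  35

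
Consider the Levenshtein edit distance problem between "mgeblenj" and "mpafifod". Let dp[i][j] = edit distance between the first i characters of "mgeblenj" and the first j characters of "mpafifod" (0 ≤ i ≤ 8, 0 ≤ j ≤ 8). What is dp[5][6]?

5

   ''  m  p  a  f  i  f  o  d
''  0  1  2  3  4  5  6  7  8
 m  1  0  1  2  3  4  5  6  7
 g  2  1  1  2  3  4  5  6  7
 e  3  2  2  2  3  4  5  6  7
 b  4  3  3  3  3  4  5  6  7
 l  5  4  4  4  4  4  5  6  7
 e  6  5  5  5  5  5  5  6  7
 n  7  6  6  6  6  6  6  6  7
 j  8  7  7  7  7  7  7  7  7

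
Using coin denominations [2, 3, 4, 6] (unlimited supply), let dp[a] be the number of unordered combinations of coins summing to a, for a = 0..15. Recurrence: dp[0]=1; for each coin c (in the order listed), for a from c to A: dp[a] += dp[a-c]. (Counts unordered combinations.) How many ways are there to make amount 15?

after  coin     0     1     2     3     4     5     6     7     8     9    10    11    12    13    14    15
          2     1     0     1     0     1     0     1     0     1     0     1     0     1     0     1     0
          3     1     0     1     1     1     1     2     1     2     2     2     2     3     2     3     3
          4     1     0     1     1     2     1     3     2     4     3     5     4     7     5     8     7
          6     1     0     1     1     2     1     4     2     5     4     7     5    11     7    13    11

11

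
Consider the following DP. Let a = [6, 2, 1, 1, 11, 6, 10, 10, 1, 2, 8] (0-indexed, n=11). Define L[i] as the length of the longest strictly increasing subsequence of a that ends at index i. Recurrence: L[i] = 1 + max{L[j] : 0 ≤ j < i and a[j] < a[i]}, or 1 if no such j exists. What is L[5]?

2

   i    0    1    2    3    4    5    6    7    8    9   10
a[i]    6    2    1    1   11    6   10   10    1    2    8
L[i]    1    1    1    1    2    2    3    3    1    2    3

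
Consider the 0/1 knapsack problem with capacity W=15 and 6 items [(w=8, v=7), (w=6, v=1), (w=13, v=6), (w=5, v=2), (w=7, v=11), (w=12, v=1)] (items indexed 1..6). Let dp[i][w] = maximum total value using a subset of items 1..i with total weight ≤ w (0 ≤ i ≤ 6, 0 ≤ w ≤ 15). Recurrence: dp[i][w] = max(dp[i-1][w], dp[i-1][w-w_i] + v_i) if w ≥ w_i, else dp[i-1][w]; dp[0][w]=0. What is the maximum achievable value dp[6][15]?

i\w   0   1   2   3   4   5   6   7   8   9  10  11  12  13  14  15
  0   0   0   0   0   0   0   0   0   0   0   0   0   0   0   0   0
  1   0   0   0   0   0   0   0   0   7   7   7   7   7   7   7   7
  2   0   0   0   0   0   0   1   1   7   7   7   7   7   7   8   8
  3   0   0   0   0   0   0   1   1   7   7   7   7   7   7   8   8
  4   0   0   0   0   0   2   2   2   7   7   7   7   7   9   9   9
  5   0   0   0   0   0   2   2  11  11  11  11  11  13  13  13  18
  6   0   0   0   0   0   2   2  11  11  11  11  11  13  13  13  18

18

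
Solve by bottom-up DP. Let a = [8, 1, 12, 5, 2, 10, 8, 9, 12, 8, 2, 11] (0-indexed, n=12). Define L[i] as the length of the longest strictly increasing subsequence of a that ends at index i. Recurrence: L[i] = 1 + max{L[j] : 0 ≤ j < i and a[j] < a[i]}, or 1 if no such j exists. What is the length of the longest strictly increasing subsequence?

5

   i    0    1    2    3    4    5    6    7    8    9   10   11
a[i]    8    1   12    5    2   10    8    9   12    8    2   11
L[i]    1    1    2    2    2    3    3    4    5    3    2    5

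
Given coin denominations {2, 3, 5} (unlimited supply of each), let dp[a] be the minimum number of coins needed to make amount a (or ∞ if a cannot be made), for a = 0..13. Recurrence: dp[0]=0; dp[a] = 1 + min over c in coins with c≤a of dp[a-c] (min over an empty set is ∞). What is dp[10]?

 a  0  1  2  3  4  5  6  7  8  9 10 11 12 13
dp  0  -  1  1  2  1  2  2  2  3  2  3  3  3
(- denotes ∞ / unreachable)

2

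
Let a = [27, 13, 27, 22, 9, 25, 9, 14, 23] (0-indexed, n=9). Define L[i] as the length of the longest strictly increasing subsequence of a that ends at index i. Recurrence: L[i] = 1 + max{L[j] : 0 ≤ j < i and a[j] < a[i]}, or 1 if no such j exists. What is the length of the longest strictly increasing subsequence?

   i    0    1    2    3    4    5    6    7    8
a[i]   27   13   27   22    9   25    9   14   23
L[i]    1    1    2    2    1    3    1    2    3

3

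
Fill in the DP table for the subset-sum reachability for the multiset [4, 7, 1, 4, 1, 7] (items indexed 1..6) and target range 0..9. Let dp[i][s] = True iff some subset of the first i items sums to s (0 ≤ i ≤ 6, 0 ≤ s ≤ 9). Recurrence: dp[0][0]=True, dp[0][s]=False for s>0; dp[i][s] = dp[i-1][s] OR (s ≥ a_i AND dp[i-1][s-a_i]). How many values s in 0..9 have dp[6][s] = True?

i\s   0   1   2   3   4   5   6   7   8   9
  0   T   F   F   F   F   F   F   F   F   F
  1   T   F   F   F   T   F   F   F   F   F
  2   T   F   F   F   T   F   F   T   F   F
  3   T   T   F   F   T   T   F   T   T   F
  4   T   T   F   F   T   T   F   T   T   T
  5   T   T   T   F   T   T   T   T   T   T
  6   T   T   T   F   T   T   T   T   T   T

9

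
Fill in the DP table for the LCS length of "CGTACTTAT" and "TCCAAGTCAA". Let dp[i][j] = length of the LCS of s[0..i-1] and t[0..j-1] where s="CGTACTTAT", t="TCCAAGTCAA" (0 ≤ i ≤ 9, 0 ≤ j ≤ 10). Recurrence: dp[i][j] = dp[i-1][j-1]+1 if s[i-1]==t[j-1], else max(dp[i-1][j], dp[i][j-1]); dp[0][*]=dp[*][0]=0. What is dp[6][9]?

4

   ''  T  C  C  A  A  G  T  C  A  A
''  0  0  0  0  0  0  0  0  0  0  0
 C  0  0  1  1  1  1  1  1  1  1  1
 G  0  0  1  1  1  1  2  2  2  2  2
 T  0  1  1  1  1  1  2  3  3  3  3
 A  0  1  1  1  2  2  2  3  3  4  4
 C  0  1  2  2  2  2  2  3  4  4  4
 T  0  1  2  2  2  2  2  3  4  4  4
 T  0  1  2  2  2  2  2  3  4  4  4
 A  0  1  2  2  3  3  3  3  4  5  5
 T  0  1  2  2  3  3  3  4  4  5  5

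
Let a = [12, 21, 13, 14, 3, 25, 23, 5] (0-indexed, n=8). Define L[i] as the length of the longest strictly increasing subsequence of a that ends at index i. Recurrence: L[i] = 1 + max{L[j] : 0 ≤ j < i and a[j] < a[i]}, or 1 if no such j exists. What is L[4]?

   i    0    1    2    3    4    5    6    7
a[i]   12   21   13   14    3   25   23    5
L[i]    1    2    2    3    1    4    4    2

1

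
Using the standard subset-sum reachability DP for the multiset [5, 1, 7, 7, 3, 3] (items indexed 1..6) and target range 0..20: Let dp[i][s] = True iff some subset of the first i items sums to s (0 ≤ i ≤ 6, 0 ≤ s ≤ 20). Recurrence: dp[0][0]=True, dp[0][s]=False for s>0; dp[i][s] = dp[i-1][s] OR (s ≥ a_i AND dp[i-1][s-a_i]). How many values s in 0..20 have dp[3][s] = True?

8

i\s   0   1   2   3   4   5   6   7   8   9  10  11  12  13  14  15  16  17  18  19  20
  0   T   F   F   F   F   F   F   F   F   F   F   F   F   F   F   F   F   F   F   F   F
  1   T   F   F   F   F   T   F   F   F   F   F   F   F   F   F   F   F   F   F   F   F
  2   T   T   F   F   F   T   T   F   F   F   F   F   F   F   F   F   F   F   F   F   F
  3   T   T   F   F   F   T   T   T   T   F   F   F   T   T   F   F   F   F   F   F   F
  4   T   T   F   F   F   T   T   T   T   F   F   F   T   T   T   T   F   F   F   T   T
  5   T   T   F   T   T   T   T   T   T   T   T   T   T   T   T   T   T   T   T   T   T
  6   T   T   F   T   T   T   T   T   T   T   T   T   T   T   T   T   T   T   T   T   T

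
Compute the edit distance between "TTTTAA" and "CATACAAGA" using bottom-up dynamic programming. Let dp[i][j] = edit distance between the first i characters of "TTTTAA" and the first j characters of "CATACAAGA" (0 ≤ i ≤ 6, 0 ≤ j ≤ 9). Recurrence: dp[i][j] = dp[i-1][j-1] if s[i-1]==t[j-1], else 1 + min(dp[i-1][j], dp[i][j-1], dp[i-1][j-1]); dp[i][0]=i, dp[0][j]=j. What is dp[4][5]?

4

   ''  C  A  T  A  C  A  A  G  A
''  0  1  2  3  4  5  6  7  8  9
 T  1  1  2  2  3  4  5  6  7  8
 T  2  2  2  2  3  4  5  6  7  8
 T  3  3  3  2  3  4  5  6  7  8
 T  4  4  4  3  3  4  5  6  7  8
 A  5  5  4  4  3  4  4  5  6  7
 A  6  6  5  5  4  4  4  4  5  6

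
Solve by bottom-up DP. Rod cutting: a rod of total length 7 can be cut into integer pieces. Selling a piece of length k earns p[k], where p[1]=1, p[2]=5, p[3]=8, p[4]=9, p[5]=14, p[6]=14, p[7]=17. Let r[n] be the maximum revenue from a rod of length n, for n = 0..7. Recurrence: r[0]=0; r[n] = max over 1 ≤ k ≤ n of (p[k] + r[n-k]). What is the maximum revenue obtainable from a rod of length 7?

   n    0    1    2    3    4    5    6    7
r[n]    0    1    5    8   10   14   16   19

19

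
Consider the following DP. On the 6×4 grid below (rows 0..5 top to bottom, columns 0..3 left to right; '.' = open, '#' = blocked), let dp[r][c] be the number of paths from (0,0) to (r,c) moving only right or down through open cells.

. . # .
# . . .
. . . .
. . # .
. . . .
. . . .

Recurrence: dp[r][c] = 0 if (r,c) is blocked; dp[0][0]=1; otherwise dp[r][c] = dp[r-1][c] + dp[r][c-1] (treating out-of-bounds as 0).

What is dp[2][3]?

3

r\c   0   1   2   3
  0   1   1   0   0
  1   0   1   1   1
  2   0   1   2   3
  3   0   1   0   3
  4   0   1   1   4
  5   0   1   2   6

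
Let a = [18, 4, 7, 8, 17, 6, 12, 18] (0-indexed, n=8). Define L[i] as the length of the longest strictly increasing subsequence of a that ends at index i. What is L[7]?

5

   i    0    1    2    3    4    5    6    7
a[i]   18    4    7    8   17    6   12   18
L[i]    1    1    2    3    4    2    4    5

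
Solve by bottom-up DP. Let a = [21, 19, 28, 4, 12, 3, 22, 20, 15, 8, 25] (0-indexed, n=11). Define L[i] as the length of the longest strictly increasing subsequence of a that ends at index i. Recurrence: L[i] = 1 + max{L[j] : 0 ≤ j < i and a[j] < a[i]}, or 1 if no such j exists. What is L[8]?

   i    0    1    2    3    4    5    6    7    8    9   10
a[i]   21   19   28    4   12    3   22   20   15    8   25
L[i]    1    1    2    1    2    1    3    3    3    2    4

3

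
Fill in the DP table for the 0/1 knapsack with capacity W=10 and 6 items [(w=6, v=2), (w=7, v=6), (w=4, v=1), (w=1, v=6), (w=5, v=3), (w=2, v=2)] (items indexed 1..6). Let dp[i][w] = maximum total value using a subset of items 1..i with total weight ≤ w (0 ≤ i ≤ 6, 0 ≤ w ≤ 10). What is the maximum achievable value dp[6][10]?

14

i\w   0   1   2   3   4   5   6   7   8   9  10
  0   0   0   0   0   0   0   0   0   0   0   0
  1   0   0   0   0   0   0   2   2   2   2   2
  2   0   0   0   0   0   0   2   6   6   6   6
  3   0   0   0   0   1   1   2   6   6   6   6
  4   0   6   6   6   6   7   7   8  12  12  12
  5   0   6   6   6   6   7   9   9  12  12  12
  6   0   6   6   8   8   8   9   9  12  12  14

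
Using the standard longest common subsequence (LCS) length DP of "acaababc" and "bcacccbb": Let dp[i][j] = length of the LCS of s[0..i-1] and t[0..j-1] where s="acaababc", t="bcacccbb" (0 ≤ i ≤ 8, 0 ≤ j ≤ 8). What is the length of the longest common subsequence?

4

   ''  b  c  a  c  c  c  b  b
''  0  0  0  0  0  0  0  0  0
 a  0  0  0  1  1  1  1  1  1
 c  0  0  1  1  2  2  2  2  2
 a  0  0  1  2  2  2  2  2  2
 a  0  0  1  2  2  2  2  2  2
 b  0  1  1  2  2  2  2  3  3
 a  0  1  1  2  2  2  2  3  3
 b  0  1  1  2  2  2  2  3  4
 c  0  1  2  2  3  3  3  3  4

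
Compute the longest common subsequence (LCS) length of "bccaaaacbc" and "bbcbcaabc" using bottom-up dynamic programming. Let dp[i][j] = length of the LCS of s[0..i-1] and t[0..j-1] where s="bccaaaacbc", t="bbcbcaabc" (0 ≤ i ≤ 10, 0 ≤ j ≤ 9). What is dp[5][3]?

2

   ''  b  b  c  b  c  a  a  b  c
''  0  0  0  0  0  0  0  0  0  0
 b  0  1  1  1  1  1  1  1  1  1
 c  0  1  1  2  2  2  2  2  2  2
 c  0  1  1  2  2  3  3  3  3  3
 a  0  1  1  2  2  3  4  4  4  4
 a  0  1  1  2  2  3  4  5  5  5
 a  0  1  1  2  2  3  4  5  5  5
 a  0  1  1  2  2  3  4  5  5  5
 c  0  1  1  2  2  3  4  5  5  6
 b  0  1  2  2  3  3  4  5  6  6
 c  0  1  2  3  3  4  4  5  6  7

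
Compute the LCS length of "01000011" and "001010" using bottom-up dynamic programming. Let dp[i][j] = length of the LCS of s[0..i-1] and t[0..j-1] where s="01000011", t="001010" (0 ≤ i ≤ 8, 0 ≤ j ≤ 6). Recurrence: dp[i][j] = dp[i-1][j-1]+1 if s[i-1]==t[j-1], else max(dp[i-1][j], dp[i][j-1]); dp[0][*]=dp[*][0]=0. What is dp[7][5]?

4

   ''  0  0  1  0  1  0
''  0  0  0  0  0  0  0
 0  0  1  1  1  1  1  1
 1  0  1  1  2  2  2  2
 0  0  1  2  2  3  3  3
 0  0  1  2  2  3  3  4
 0  0  1  2  2  3  3  4
 0  0  1  2  2  3  3  4
 1  0  1  2  3  3  4  4
 1  0  1  2  3  3  4  4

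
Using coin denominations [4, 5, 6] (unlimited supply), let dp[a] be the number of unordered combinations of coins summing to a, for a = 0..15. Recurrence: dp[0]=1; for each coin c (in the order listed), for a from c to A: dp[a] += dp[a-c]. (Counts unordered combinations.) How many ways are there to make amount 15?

after  coin     0     1     2     3     4     5     6     7     8     9    10    11    12    13    14    15
          4     1     0     0     0     1     0     0     0     1     0     0     0     1     0     0     0
          5     1     0     0     0     1     1     0     0     1     1     1     0     1     1     1     1
          6     1     0     0     0     1     1     1     0     1     1     2     1     2     1     2     2

2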